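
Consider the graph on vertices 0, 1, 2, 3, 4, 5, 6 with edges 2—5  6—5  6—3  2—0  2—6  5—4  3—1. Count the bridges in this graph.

4

The edges on the cycle 2-6-5-2 are not bridges since each lies on that cycle.
But removing 6—3 disconnects 6 from 3; removing 3—1 disconnects 3 from 1; removing 5—4 disconnects 5 from 4; removing 2—0 disconnects 2 from 0 — these are bridges.
That makes 4 bridges.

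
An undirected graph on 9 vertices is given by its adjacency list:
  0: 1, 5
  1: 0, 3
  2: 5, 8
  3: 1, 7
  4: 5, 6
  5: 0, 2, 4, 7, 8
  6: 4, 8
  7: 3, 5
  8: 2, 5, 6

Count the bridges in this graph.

The edges on the cycle 5-7-3-1-0-5 are not bridges since each lies on that cycle.
Every edge lies on some cycle, so there are no bridges.

0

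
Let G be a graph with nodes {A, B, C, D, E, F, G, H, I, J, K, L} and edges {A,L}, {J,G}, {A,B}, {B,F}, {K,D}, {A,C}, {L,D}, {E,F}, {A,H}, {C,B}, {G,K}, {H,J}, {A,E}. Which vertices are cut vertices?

A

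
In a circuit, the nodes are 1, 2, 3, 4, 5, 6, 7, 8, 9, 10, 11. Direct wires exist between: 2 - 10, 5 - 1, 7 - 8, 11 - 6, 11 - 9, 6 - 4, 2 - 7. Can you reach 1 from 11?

No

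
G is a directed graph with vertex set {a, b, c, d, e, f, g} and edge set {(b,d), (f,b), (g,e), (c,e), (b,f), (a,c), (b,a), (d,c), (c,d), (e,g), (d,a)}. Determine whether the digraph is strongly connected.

No

There is no directed path from d to b, so the graph is not strongly connected.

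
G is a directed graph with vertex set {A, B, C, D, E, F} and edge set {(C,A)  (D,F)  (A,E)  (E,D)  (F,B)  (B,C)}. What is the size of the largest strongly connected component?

6

{A, B, C, D, E, F} are all mutually reachable — one SCC of size 6.
The largest has 6 vertices.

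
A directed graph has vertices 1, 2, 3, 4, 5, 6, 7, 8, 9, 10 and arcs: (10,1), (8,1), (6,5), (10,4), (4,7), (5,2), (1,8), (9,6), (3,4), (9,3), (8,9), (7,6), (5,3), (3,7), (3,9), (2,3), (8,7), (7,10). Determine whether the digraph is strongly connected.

Yes

From 2 we can reach every vertex (1, 2, 3, 4, 5, 6, 7, 8, 9, 10), and every vertex can reach 2 (1, 2, 3, 4, 5, 6, 7, 8, 9, 10). So the whole graph is one strongly connected component.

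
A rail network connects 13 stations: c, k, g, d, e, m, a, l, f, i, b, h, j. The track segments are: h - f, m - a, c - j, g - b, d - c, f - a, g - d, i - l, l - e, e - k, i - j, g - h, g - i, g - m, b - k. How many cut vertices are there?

1

Removing g increases the component count from 1 to 2, so g is a cut vertex.
By contrast removing j leaves 1 component; it is not a cut vertex. No other vertex is a cut vertex either.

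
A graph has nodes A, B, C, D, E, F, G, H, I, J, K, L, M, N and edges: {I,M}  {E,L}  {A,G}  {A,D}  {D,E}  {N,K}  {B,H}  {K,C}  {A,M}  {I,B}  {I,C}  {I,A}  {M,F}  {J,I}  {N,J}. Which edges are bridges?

The edges on the cycle N-K-C-I-J-N are not bridges since each lies on that cycle.
But removing I - B disconnects I from B; removing E - L disconnects E from L; removing D - E disconnects D from E; removing H - B disconnects H from B — these are bridges.
In total 7 edges are bridges.

A-D, A-G, B-H, B-I, D-E, E-L, F-M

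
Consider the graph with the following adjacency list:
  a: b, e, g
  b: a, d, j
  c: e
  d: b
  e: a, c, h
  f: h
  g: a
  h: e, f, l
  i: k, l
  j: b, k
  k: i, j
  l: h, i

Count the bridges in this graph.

4

The edges on the cycle b-a-e-h-l-i-k-j-b are not bridges since each lies on that cycle.
But removing g-a disconnects g from a; removing e-c disconnects e from c; removing f-h disconnects f from h; removing b-d disconnects b from d — these are bridges.
That makes 4 bridges.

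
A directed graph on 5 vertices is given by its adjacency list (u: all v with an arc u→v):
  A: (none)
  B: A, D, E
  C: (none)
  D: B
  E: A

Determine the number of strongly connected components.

{B, D} are all mutually reachable — one SCC of size 2.
{C} is an SCC by itself.
{E} is an SCC by itself.
{A} is an SCC by itself.
That gives 4 strongly connected components.

4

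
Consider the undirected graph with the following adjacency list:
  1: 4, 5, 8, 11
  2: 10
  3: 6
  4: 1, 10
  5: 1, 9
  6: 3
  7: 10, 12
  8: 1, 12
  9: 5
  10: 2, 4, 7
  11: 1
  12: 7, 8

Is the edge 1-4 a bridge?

No

After removing 1-4, the path 1-8-12-7-10-4 still connects them, so the edge is not a bridge.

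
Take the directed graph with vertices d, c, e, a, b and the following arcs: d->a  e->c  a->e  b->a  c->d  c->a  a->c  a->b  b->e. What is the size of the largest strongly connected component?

5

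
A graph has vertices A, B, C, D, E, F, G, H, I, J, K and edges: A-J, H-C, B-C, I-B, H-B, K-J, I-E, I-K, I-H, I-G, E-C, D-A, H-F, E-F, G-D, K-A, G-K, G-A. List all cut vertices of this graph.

I

Removing I increases the component count from 1 to 2, so I is a cut vertex.
By contrast removing J leaves 1 component; it is not a cut vertex. No other vertex is a cut vertex either.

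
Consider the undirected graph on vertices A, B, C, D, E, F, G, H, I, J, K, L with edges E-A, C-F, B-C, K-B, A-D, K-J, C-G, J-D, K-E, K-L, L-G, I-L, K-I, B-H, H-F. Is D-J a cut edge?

No

After removing D-J, the path D-A-E-K-J still connects them, so the edge is not a bridge.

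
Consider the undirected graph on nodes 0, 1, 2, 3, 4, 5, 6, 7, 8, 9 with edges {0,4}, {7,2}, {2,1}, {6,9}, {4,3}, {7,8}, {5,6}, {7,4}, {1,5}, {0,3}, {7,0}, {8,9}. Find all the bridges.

The edges on the cycle 7-2-1-5-6-9-8-7 are not bridges since each lies on that cycle.
Every edge lies on some cycle, so there are no bridges.

none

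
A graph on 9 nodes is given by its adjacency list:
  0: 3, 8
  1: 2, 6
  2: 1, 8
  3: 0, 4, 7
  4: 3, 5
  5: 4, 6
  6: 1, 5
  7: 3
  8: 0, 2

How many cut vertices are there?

1

Removing 3 increases the component count from 1 to 2, so 3 is a cut vertex.
By contrast removing 7 leaves 1 component; it is not a cut vertex. No other vertex is a cut vertex either.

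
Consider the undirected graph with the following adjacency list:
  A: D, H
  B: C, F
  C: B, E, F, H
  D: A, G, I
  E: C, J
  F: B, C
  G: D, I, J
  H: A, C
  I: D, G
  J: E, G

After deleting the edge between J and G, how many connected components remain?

1

J and G are still connected via J-E-C-H-A-D-G, so the component count stays at 1.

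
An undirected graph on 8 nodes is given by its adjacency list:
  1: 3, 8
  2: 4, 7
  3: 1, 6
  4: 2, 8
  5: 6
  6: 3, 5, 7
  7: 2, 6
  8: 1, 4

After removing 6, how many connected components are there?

With 6 gone, the remaining components are: {5}; {1, 2, 3, 4, 7, 8}.
That is 2 components.

2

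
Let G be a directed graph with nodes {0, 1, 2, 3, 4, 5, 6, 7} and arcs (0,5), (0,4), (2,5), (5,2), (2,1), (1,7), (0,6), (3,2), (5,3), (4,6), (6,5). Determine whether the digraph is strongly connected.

No

There is no directed path from 2 to 4, so the graph is not strongly connected.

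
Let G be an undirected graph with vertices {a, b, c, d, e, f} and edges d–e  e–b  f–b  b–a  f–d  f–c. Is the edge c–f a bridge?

Removing c–f leaves no path between c and f: the component count goes from 1 to 2. So it is a bridge.

Yes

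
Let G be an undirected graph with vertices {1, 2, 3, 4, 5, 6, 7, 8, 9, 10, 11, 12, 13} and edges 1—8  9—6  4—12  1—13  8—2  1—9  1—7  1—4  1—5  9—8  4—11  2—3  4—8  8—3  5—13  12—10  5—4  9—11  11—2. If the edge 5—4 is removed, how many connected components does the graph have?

1

5 and 4 are still connected via 5-1-4, so the component count stays at 1.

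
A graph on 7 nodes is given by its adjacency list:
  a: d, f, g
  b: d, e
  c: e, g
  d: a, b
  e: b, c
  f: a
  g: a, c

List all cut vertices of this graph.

a

Removing a increases the component count from 1 to 2, so a is a cut vertex.
By contrast removing e leaves 1 component; it is not a cut vertex. No other vertex is a cut vertex either.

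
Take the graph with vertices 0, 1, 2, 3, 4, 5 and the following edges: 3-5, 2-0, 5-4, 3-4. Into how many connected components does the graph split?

3

1 is isolated — a component by itself.
Starting from 0 we can reach 0, 2. That is one component of size 2.
Starting from 3 we can reach 3, 4, 5. That is one component of size 3.
Total: 3 components.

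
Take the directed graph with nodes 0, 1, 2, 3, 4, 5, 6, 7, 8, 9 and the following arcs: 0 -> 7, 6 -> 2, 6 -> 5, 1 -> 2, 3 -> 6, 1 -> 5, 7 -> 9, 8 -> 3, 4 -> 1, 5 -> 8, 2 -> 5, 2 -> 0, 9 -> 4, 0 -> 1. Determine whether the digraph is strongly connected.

Yes

From 8 we can reach every vertex (0, 1, 2, 3, 4, 5, 6, 7, 8, 9), and every vertex can reach 8 (0, 1, 2, 3, 4, 5, 6, 7, 8, 9). So the whole graph is one strongly connected component.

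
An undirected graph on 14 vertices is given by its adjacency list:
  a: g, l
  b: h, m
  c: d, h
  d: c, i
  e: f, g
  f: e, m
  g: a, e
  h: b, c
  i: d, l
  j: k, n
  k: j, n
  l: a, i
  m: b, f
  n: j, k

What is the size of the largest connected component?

Starting from j we can reach j, k, n. That is one component of size 3.
Starting from a we can reach a, b, c, d, e, f, g, h, i, l, m. That is one component of size 11.
The largest has 11 vertices.

11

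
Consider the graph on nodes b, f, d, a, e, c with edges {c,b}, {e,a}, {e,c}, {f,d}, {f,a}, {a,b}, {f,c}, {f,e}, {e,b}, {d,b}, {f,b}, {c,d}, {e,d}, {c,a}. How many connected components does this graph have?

Starting from a we can reach a, b, c, d, e, f. That is one component of size 6.
Total: 1 component.

1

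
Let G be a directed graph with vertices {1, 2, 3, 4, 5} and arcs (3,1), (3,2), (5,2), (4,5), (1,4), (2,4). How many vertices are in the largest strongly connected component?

3

{2, 4, 5} are all mutually reachable — one SCC of size 3.
{1} is an SCC by itself.
{3} is an SCC by itself.
The largest has 3 vertices.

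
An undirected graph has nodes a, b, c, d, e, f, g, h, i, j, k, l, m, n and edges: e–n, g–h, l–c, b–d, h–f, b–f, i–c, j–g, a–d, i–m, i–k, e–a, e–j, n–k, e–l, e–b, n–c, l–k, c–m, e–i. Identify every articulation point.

e

Removing e increases the component count from 1 to 2, so e is a cut vertex.
By contrast removing c leaves 1 component; it is not a cut vertex. No other vertex is a cut vertex either.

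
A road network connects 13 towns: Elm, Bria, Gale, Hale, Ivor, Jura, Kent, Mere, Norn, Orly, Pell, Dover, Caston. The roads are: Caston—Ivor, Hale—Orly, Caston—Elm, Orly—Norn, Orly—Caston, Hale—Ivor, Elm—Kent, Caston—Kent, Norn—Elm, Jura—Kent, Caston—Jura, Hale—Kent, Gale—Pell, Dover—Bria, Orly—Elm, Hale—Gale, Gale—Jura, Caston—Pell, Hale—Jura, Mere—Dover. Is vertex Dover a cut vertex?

Yes

Deleting Dover raises the number of components from 2 to 3, so Dover is a cut vertex.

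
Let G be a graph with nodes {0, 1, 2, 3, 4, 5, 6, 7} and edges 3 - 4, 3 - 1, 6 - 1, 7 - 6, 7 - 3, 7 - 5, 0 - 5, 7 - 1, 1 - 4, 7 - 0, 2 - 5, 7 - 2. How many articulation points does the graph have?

Removing 7 increases the component count from 1 to 2, so 7 is a cut vertex.
By contrast removing 0 leaves 1 component; it is not a cut vertex. No other vertex is a cut vertex either.

1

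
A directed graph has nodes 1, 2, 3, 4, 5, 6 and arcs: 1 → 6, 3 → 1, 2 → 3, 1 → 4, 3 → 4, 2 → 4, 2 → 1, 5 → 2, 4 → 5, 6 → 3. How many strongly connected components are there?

1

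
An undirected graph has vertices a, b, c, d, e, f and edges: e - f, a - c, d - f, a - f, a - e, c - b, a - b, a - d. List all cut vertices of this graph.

a

Removing a increases the component count from 1 to 2, so a is a cut vertex.
By contrast removing d leaves 1 component; it is not a cut vertex. No other vertex is a cut vertex either.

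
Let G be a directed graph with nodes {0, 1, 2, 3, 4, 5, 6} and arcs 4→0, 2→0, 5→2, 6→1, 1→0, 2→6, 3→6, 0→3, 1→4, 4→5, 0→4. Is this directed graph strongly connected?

From 5 we can reach every vertex (0, 1, 2, 3, 4, 5, 6), and every vertex can reach 5 (0, 1, 2, 3, 4, 5, 6). So the whole graph is one strongly connected component.

Yes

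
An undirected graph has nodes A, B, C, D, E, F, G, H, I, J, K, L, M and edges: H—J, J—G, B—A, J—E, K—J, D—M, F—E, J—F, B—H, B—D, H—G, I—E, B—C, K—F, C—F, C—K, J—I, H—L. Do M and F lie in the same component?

From M we can reach A, B, C, D, E, F, G, H, I, J, K, L, M, which includes F.

Yes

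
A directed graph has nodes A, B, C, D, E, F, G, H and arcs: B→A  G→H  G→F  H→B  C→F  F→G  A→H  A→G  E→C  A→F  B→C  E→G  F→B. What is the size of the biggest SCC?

{A, B, C, F, G, H} are all mutually reachable — one SCC of size 6.
{D} is an SCC by itself.
{E} is an SCC by itself.
The largest has 6 vertices.

6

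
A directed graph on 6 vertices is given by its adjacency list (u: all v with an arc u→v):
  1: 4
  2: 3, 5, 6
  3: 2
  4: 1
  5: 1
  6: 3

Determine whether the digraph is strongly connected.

No

There is no directed path from 5 to 3, so the graph is not strongly connected.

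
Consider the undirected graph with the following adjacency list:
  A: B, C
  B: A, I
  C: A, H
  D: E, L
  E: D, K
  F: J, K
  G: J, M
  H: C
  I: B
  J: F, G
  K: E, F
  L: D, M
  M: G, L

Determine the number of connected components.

Starting from A we can reach A, B, C, H, I. That is one component of size 5.
Starting from D we can reach D, E, F, G, J, K, L, M. That is one component of size 8.
Total: 2 components.

2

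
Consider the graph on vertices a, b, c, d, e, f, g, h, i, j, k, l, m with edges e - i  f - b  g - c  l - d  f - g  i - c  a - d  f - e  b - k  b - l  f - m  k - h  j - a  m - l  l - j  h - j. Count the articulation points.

Removing f increases the component count from 1 to 2, so f is a cut vertex.
By contrast removing j leaves 1 component; it is not a cut vertex. No other vertex is a cut vertex either.

1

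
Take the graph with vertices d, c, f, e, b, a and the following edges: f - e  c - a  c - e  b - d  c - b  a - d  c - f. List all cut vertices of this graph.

c

Removing c increases the component count from 1 to 2, so c is a cut vertex.
By contrast removing e leaves 1 component; it is not a cut vertex. No other vertex is a cut vertex either.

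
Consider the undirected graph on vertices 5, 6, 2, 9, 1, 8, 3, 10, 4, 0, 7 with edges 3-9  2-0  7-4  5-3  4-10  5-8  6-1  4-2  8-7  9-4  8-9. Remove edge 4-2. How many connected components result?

Before removal there are 2 components.
4-2 is a bridge — removing it separates 4's side from 2's side.
After removal: 3 components.

3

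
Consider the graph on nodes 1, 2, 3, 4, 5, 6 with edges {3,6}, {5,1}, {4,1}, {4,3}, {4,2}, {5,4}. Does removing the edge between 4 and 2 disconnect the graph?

Yes

Removing 4—2 leaves no path between 4 and 2: the component count goes from 1 to 2. So it is a bridge.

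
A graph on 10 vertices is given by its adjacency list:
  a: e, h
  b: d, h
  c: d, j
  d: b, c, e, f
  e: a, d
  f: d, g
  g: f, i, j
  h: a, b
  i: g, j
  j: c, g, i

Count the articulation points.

1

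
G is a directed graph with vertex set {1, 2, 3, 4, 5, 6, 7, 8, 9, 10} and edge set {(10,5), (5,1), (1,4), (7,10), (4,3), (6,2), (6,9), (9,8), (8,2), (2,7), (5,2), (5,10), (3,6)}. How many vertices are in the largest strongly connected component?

{1, 2, 3, 4, 5, 6, 7, 8, 9, 10} are all mutually reachable — one SCC of size 10.
The largest has 10 vertices.

10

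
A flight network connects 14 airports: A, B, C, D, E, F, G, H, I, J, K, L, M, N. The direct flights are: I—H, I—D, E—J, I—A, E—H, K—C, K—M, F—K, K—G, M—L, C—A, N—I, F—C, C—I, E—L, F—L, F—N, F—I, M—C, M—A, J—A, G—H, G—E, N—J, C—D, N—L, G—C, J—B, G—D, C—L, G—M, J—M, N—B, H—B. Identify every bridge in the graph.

The edges on the cycle F-N-J-M-K-F are not bridges since each lies on that cycle.
Every edge lies on some cycle, so there are no bridges.

none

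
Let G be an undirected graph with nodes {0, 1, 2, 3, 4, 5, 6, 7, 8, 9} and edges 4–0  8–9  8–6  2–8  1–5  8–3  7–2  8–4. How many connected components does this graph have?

2

Starting from 1 we can reach 1, 5. That is one component of size 2.
Starting from 0 we can reach 0, 2, 3, 4, 6, 7, 8, 9. That is one component of size 8.
Total: 2 components.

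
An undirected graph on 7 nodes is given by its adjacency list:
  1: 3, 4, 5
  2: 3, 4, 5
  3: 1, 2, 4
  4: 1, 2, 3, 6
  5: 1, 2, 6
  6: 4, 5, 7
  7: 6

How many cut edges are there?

1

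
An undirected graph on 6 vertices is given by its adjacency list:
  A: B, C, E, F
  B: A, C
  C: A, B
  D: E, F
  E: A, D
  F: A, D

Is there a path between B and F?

Yes

From B we can reach A, B, C, D, E, F, which includes F.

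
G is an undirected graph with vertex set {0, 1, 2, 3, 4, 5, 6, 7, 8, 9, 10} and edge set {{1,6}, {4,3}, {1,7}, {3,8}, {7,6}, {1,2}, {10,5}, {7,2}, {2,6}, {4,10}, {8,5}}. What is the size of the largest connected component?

5

9 is isolated — a component by itself.
0 is isolated — a component by itself.
Starting from 1 we can reach 1, 2, 6, 7. That is one component of size 4.
Starting from 3 we can reach 3, 4, 5, 8, 10. That is one component of size 5.
The largest has 5 vertices.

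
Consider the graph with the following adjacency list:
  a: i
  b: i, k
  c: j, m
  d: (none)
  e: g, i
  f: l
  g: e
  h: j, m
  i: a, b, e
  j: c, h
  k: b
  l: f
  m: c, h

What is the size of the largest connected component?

6

d is isolated — a component by itself.
Starting from f we can reach f, l. That is one component of size 2.
Starting from c we can reach c, h, j, m. That is one component of size 4.
Starting from a we can reach a, b, e, g, i, k. That is one component of size 6.
The largest has 6 vertices.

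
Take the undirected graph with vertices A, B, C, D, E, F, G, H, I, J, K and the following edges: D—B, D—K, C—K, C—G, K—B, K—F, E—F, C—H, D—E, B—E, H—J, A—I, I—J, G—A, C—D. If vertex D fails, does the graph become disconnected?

Deleting D leaves 1 component (was 1) (its neighbors B, C, E, K remain connected to each other), so D is not a cut vertex.

No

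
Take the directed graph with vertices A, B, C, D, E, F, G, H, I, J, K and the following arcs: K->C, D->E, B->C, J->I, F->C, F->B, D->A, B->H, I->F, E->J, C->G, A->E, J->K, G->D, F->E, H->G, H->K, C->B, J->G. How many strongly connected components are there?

{A, B, C, D, E, F, G, H, I, J, K} are all mutually reachable — one SCC of size 11.
That gives 1 strongly connected component.

1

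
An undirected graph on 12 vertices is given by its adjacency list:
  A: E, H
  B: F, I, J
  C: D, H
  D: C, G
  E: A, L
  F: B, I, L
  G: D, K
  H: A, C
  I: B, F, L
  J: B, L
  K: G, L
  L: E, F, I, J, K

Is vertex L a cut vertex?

Yes

Deleting L raises the number of components from 1 to 2, so L is a cut vertex.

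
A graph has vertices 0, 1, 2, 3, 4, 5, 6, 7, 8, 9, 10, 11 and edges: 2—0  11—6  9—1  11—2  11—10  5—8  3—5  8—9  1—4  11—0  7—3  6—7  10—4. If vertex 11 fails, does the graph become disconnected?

Deleting 11 raises the number of components from 1 to 2, so 11 is a cut vertex.

Yes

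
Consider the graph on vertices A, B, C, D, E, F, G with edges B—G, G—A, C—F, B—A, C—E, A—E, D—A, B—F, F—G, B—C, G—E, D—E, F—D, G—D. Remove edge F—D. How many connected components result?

1

F and D are still connected via F-G-D, so the component count stays at 1.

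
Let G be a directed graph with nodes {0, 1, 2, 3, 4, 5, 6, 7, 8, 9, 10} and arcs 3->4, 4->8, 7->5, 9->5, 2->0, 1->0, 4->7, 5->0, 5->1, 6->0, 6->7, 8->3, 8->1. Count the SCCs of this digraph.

{3, 4, 8} are all mutually reachable — one SCC of size 3.
{6} is an SCC by itself.
{7} is an SCC by itself.
{1} is an SCC by itself.
{9} is an SCC by itself.
(and 4 more singleton SCCs)
That gives 9 strongly connected components.

9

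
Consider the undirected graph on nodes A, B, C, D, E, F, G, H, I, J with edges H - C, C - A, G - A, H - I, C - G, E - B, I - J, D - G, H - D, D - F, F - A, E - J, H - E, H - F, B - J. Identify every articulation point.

Removing H increases the component count from 1 to 2, so H is a cut vertex.
By contrast removing B leaves 1 component; it is not a cut vertex. No other vertex is a cut vertex either.

H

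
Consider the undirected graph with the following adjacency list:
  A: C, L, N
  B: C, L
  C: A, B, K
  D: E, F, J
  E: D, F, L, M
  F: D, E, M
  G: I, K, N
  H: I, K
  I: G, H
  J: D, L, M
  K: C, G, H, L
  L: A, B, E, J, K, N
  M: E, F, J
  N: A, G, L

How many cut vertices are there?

1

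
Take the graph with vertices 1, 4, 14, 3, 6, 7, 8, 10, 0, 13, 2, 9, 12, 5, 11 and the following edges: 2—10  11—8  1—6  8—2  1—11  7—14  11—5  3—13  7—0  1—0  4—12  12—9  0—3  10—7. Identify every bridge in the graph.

The edges on the cycle 1-11-8-2-10-7-0-1 are not bridges since each lies on that cycle.
But removing 3—0 disconnects 3 from 0; removing 11—5 disconnects 11 from 5; removing 3—13 disconnects 3 from 13; removing 12—9 disconnects 12 from 9 — these are bridges.
In total 7 edges are bridges.

0-3, 1-6, 11-5, 12-4, 12-9, 13-3, 14-7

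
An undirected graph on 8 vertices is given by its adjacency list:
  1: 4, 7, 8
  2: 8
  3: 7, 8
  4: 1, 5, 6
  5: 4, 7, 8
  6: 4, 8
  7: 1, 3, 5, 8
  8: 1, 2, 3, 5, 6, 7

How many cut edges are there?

The edges on the cycle 5-7-8-6-4-5 are not bridges since each lies on that cycle.
But removing 2-8 disconnects 2 from 8 — this is a bridge.

1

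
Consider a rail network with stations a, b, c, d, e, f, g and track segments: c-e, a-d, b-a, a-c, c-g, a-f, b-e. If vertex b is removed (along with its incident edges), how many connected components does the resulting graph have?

With b gone, the remaining components are: {a, c, d, e, f, g}.
That is 1 component.

1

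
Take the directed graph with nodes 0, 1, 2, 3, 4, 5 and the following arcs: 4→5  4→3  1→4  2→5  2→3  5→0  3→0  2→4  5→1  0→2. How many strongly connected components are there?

{0, 1, 2, 3, 4, 5} are all mutually reachable — one SCC of size 6.
That gives 1 strongly connected component.

1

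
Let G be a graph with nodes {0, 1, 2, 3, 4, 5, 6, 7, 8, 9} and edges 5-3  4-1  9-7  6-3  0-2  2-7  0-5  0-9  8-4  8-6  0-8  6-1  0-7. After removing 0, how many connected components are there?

2

With 0 gone, the remaining components are: {2, 7, 9}; {1, 3, 4, 5, 6, 8}.
That is 2 components.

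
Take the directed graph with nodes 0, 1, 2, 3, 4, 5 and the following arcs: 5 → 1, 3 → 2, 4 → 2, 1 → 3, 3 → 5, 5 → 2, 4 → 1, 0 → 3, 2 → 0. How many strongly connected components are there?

{0, 1, 2, 3, 5} are all mutually reachable — one SCC of size 5.
{4} is an SCC by itself.
That gives 2 strongly connected components.

2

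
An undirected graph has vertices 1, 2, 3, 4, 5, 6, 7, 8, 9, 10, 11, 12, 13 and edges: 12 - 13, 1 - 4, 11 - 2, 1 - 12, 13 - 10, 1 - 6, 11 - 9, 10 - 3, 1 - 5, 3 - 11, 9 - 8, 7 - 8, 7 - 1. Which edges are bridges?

The edges on the cycle 7-1-12-13-10-3-11-9-8-7 are not bridges since each lies on that cycle.
But removing 1 - 5 disconnects 1 from 5; removing 1 - 6 disconnects 1 from 6; removing 1 - 4 disconnects 1 from 4; removing 2 - 11 disconnects 2 from 11 — these are bridges.

1-4, 1-5, 1-6, 11-2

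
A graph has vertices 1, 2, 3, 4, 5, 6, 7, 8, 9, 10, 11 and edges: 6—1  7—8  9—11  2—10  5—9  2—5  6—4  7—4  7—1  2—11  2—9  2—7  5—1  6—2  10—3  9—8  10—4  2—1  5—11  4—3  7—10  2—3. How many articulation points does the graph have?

0

Removing 11, for instance, still leaves 1 component. No single vertex removal increases the component count — the graph has no articulation points.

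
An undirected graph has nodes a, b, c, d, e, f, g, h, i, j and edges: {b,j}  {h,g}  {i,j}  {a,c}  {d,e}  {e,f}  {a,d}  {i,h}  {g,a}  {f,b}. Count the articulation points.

1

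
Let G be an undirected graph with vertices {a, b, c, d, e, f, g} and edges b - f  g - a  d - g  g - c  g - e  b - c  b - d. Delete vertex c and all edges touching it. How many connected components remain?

With c gone, the remaining components are: {a, b, d, e, f, g}.
That is 1 component.

1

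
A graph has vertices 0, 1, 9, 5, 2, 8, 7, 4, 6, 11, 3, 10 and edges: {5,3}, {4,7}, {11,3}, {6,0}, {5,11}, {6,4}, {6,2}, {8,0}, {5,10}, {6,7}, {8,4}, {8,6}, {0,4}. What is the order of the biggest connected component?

1 is isolated — a component by itself.
9 is isolated — a component by itself.
Starting from 3 we can reach 3, 5, 10, 11. That is one component of size 4.
Starting from 0 we can reach 0, 2, 4, 6, 7, 8. That is one component of size 6.
The largest has 6 vertices.

6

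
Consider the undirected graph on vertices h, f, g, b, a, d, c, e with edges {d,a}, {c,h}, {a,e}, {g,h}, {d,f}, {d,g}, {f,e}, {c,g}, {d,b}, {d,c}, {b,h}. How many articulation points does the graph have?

Removing d increases the component count from 1 to 2, so d is a cut vertex.
By contrast removing f leaves 1 component; it is not a cut vertex. No other vertex is a cut vertex either.

1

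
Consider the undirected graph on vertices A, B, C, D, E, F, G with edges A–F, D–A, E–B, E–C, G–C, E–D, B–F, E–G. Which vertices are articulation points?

Removing E increases the component count from 1 to 2, so E is a cut vertex.
By contrast removing C leaves 1 component; it is not a cut vertex. No other vertex is a cut vertex either.

E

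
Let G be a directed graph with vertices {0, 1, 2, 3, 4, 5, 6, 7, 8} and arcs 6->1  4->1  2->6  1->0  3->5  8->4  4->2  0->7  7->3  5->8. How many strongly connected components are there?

{0, 1, 2, 3, 4, 5, 6, 7, 8} are all mutually reachable — one SCC of size 9.
That gives 1 strongly connected component.

1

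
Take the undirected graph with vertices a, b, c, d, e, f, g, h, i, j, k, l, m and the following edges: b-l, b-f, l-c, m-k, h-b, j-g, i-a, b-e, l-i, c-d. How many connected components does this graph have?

3

Starting from k we can reach k, m. That is one component of size 2.
Starting from g we can reach g, j. That is one component of size 2.
Starting from a we can reach a, b, c, d, e, f, h, i, l. That is one component of size 9.
Total: 3 components.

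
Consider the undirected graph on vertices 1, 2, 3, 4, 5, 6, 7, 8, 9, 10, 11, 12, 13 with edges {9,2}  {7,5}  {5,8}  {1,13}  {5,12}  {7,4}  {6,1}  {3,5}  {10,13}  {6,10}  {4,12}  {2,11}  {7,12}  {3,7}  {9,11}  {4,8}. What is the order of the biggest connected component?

6

Starting from 2 we can reach 2, 9, 11. That is one component of size 3.
Starting from 1 we can reach 1, 6, 10, 13. That is one component of size 4.
Starting from 3 we can reach 3, 4, 5, 7, 8, 12. That is one component of size 6.
The largest has 6 vertices.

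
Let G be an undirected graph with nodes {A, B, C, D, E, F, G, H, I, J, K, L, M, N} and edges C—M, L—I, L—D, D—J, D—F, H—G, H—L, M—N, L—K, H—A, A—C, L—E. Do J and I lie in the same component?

From J we can reach A, C, D, E, F, G, H, I, J, K, L, M, N, which includes I.

Yes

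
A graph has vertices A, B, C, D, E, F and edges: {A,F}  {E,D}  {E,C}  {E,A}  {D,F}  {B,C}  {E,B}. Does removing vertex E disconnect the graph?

Yes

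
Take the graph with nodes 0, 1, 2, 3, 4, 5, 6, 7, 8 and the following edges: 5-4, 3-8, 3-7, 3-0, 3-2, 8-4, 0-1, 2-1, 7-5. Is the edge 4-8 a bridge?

No

After removing 4-8, the path 4-5-7-3-8 still connects them, so the edge is not a bridge.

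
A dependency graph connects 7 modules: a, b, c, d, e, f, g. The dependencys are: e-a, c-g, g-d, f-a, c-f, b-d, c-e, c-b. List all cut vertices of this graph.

c

Removing c increases the component count from 1 to 2, so c is a cut vertex.
By contrast removing b leaves 1 component; it is not a cut vertex. No other vertex is a cut vertex either.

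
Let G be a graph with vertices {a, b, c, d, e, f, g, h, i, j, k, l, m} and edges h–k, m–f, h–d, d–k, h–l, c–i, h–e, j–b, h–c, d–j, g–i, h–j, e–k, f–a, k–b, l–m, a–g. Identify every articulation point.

Removing h increases the component count from 1 to 2, so h is a cut vertex.
By contrast removing b leaves 1 component; it is not a cut vertex. No other vertex is a cut vertex either.

h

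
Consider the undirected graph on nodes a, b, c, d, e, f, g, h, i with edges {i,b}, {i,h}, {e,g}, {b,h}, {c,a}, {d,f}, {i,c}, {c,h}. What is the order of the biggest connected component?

Starting from d we can reach d, f. That is one component of size 2.
Starting from e we can reach e, g. That is one component of size 2.
Starting from a we can reach a, b, c, h, i. That is one component of size 5.
The largest has 5 vertices.

5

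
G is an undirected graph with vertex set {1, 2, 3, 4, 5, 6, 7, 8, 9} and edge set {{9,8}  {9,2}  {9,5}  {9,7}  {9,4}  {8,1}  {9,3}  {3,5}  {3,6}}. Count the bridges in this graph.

The edges on the cycle 9-3-5-9 are not bridges since each lies on that cycle.
But removing 3–6 disconnects 3 from 6; removing 9–4 disconnects 9 from 4; removing 2–9 disconnects 2 from 9; removing 9–8 disconnects 9 from 8 — these are bridges.
In total 6 edges are bridges.

6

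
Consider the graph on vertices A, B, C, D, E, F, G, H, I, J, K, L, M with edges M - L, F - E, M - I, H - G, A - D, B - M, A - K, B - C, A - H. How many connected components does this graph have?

4

J is isolated — a component by itself.
Starting from E we can reach E, F. That is one component of size 2.
Starting from A we can reach A, D, G, H, K. That is one component of size 5.
Starting from B we can reach B, C, I, L, M. That is one component of size 5.
Total: 4 components.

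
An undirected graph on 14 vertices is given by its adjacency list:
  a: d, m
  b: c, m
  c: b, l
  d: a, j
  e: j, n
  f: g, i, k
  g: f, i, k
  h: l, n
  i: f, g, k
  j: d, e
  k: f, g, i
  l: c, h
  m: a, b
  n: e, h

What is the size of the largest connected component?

Starting from f we can reach f, g, i, k. That is one component of size 4.
Starting from a we can reach a, b, c, d, e, h, j, l, m, n. That is one component of size 10.
The largest has 10 vertices.

10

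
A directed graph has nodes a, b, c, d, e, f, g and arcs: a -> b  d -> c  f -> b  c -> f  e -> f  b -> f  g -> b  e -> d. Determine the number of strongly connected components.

6

{b, f} are all mutually reachable — one SCC of size 2.
{a} is an SCC by itself.
{e} is an SCC by itself.
{d} is an SCC by itself.
{c} is an SCC by itself.
(and 1 more singleton SCC)
That gives 6 strongly connected components.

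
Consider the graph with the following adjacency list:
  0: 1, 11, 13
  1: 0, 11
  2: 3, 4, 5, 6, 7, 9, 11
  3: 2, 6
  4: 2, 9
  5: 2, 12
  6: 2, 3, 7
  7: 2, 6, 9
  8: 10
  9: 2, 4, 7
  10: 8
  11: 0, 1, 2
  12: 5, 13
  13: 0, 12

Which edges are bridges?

The edges on the cycle 2-4-9-2 are not bridges since each lies on that cycle.
But removing 8-10 disconnects 8 from 10 — this is a bridge.

10-8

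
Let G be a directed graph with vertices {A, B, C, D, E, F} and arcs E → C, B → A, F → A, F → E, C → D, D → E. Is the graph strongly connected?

There is no directed path from D to F, so the graph is not strongly connected.

No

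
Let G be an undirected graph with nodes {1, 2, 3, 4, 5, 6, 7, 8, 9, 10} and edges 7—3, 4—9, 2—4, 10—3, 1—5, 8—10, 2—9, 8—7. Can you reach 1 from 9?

No

The component containing 9 is {2, 4, 9}, and 1 is not in it.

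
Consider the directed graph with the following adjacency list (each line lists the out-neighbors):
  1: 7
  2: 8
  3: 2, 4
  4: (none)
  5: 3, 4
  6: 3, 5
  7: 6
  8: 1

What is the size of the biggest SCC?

{1, 2, 3, 5, 6, 7, 8} are all mutually reachable — one SCC of size 7.
{4} is an SCC by itself.
The largest has 7 vertices.

7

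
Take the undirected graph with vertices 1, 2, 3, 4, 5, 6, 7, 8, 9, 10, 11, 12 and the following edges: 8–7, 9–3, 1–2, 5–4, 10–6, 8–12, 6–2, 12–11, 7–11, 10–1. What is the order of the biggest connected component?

4

Starting from 4 we can reach 4, 5. That is one component of size 2.
Starting from 3 we can reach 3, 9. That is one component of size 2.
Starting from 1 we can reach 1, 2, 6, 10. That is one component of size 4.
Starting from 7 we can reach 7, 8, 11, 12. That is one component of size 4.
The largest has 4 vertices.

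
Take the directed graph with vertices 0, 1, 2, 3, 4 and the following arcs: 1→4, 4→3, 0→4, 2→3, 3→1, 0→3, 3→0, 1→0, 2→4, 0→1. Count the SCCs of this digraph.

2

{0, 1, 3, 4} are all mutually reachable — one SCC of size 4.
{2} is an SCC by itself.
That gives 2 strongly connected components.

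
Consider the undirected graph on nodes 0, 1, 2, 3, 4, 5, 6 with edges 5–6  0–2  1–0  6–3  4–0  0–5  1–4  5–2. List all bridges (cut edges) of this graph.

The edges on the cycle 1-4-0-1 are not bridges since each lies on that cycle.
But removing 5–6 disconnects 5 from 6; removing 3–6 disconnects 3 from 6 — these are bridges.

3-6, 5-6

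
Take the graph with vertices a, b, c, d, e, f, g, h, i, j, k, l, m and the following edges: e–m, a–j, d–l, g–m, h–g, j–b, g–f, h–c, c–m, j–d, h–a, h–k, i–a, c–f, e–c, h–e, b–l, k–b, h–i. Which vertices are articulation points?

h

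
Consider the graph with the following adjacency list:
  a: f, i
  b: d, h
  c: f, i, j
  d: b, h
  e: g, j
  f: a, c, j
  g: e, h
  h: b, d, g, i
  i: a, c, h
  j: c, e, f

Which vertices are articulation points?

h

Removing h increases the component count from 1 to 2, so h is a cut vertex.
By contrast removing e leaves 1 component; it is not a cut vertex. No other vertex is a cut vertex either.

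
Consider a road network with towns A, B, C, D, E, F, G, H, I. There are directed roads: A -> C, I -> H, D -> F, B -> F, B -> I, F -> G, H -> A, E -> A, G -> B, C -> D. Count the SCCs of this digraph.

2

{A, B, C, D, F, G, H, I} are all mutually reachable — one SCC of size 8.
{E} is an SCC by itself.
That gives 2 strongly connected components.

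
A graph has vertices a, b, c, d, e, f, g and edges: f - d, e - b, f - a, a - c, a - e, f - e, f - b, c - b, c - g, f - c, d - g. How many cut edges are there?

0

The edges on the cycle f-a-e-b-f are not bridges since each lies on that cycle.
Every edge lies on some cycle, so there are no bridges.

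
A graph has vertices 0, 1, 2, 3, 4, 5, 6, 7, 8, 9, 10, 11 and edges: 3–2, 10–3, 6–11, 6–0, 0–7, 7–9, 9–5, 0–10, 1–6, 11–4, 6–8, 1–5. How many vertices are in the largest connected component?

Starting from 0 we can reach 0, 1, 2, 3, 4, 5, 6, 7, 8, 9, 10, 11. That is one component of size 12.
The largest has 12 vertices.

12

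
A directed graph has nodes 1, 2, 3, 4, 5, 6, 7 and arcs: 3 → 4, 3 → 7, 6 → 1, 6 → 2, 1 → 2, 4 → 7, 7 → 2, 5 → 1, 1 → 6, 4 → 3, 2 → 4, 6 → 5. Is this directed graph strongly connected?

No

There is no directed path from 4 to 1, so the graph is not strongly connected.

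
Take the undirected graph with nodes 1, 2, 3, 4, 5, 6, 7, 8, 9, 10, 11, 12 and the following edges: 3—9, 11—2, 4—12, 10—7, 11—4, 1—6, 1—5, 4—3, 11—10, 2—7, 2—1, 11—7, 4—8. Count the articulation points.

Removing 1 increases the component count from 1 to 3, so 1 is a cut vertex.
Removing 2 increases the component count from 1 to 2, so 2 is a cut vertex.
Removing 3 increases the component count from 1 to 2, so 3 is a cut vertex.
Likewise 4, 11 are cut vertices.
By contrast removing 7 leaves 1 component; it is not a cut vertex. No other vertex is a cut vertex either.

5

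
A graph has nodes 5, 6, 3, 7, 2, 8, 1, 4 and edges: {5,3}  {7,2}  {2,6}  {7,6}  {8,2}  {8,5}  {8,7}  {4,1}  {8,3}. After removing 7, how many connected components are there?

With 7 gone, the remaining components are: {1, 4}; {2, 3, 5, 6, 8}.
That is 2 components.

2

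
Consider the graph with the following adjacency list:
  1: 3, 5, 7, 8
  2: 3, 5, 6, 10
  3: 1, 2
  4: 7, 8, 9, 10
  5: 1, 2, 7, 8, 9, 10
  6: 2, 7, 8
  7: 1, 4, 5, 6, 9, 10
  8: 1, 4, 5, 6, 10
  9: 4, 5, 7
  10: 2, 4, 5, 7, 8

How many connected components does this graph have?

1

Starting from 1 we can reach 1, 2, 3, 4, 5, 6, 7, 8, 9, 10. That is one component of size 10.
Total: 1 component.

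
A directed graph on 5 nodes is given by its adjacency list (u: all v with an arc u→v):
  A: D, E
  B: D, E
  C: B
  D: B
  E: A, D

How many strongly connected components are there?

2

{A, B, D, E} are all mutually reachable — one SCC of size 4.
{C} is an SCC by itself.
That gives 2 strongly connected components.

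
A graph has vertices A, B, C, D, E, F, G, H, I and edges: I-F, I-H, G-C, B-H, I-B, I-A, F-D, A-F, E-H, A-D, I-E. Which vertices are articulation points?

Removing I increases the component count from 2 to 3, so I is a cut vertex.
By contrast removing A leaves 2 components; it is not a cut vertex. No other vertex is a cut vertex either.

I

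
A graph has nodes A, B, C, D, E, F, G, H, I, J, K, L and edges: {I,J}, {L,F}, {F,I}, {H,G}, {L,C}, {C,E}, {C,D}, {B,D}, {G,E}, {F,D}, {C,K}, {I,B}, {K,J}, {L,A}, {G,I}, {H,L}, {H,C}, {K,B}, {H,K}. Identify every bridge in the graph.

A-L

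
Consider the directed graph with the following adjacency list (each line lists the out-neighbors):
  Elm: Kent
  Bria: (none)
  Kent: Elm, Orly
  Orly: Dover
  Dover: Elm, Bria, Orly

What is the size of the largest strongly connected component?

4

{Elm, Kent, Orly, Dover} are all mutually reachable — one SCC of size 4.
{Bria} is an SCC by itself.
The largest has 4 vertices.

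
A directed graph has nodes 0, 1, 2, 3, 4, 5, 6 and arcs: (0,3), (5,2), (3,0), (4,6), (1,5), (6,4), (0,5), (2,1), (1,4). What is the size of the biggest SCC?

3

{1, 2, 5} are all mutually reachable — one SCC of size 3.
{0, 3} are all mutually reachable — one SCC of size 2.
{4, 6} are all mutually reachable — one SCC of size 2.
The largest has 3 vertices.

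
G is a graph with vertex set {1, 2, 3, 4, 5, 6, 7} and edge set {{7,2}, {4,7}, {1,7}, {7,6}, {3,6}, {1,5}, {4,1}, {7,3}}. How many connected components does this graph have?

Starting from 1 we can reach 1, 2, 3, 4, 5, 6, 7. That is one component of size 7.
Total: 1 component.

1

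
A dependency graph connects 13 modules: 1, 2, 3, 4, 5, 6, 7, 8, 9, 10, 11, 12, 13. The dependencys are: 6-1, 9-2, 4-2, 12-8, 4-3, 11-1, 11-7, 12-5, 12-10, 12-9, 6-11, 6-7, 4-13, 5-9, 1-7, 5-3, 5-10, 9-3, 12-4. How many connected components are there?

2

Starting from 1 we can reach 1, 6, 7, 11. That is one component of size 4.
Starting from 2 we can reach 2, 3, 4, 5, 8, 9, 10, 12, 13. That is one component of size 9.
Total: 2 components.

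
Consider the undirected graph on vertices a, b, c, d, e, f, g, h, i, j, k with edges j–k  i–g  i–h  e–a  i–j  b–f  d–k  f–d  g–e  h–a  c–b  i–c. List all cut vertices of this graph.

Removing i increases the component count from 1 to 2, so i is a cut vertex.
By contrast removing h leaves 1 component; it is not a cut vertex. No other vertex is a cut vertex either.

i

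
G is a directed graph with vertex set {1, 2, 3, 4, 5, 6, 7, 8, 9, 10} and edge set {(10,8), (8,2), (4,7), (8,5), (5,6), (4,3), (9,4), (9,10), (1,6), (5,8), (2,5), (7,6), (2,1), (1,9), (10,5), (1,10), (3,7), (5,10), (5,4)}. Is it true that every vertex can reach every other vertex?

No

There is no directed path from 3 to 2, so the graph is not strongly connected.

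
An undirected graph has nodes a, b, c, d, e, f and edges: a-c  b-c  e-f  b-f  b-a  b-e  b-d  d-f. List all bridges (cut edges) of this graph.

none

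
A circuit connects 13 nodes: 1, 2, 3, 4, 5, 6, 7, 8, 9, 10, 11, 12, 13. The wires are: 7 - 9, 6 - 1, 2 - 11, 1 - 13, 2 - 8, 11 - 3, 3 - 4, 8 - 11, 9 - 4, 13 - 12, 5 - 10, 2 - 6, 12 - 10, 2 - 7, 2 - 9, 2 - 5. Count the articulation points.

1

Removing 2 increases the component count from 1 to 2, so 2 is a cut vertex.
By contrast removing 3 leaves 1 component; it is not a cut vertex. No other vertex is a cut vertex either.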